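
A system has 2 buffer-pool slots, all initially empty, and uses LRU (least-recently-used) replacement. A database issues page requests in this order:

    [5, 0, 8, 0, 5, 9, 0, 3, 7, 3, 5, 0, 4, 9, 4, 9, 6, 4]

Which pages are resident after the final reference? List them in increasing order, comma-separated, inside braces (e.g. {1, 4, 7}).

{4, 6}

5: fault, frames [5]
0: fault, frames [5, 0]
8: fault, evict 5, frames [0, 8]
0: hit
5: fault, evict 8, frames [0, 5]
9: fault, evict 0, frames [5, 9]
0: fault, evict 5, frames [9, 0]
3: fault, evict 9, frames [0, 3]
7: fault, evict 0, frames [3, 7]
3: hit
5: fault, evict 7, frames [3, 5]
0: fault, evict 3, frames [5, 0]
4: fault, evict 5, frames [0, 4]
9: fault, evict 0, frames [4, 9]
4: hit
9: hit
6: fault, evict 4, frames [9, 6]
4: fault, evict 9, frames [6, 4]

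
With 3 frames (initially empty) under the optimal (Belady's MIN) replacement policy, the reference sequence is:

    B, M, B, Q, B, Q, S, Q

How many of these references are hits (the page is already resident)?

4

B -> miss, frames (B)
M -> miss, frames (B M)
B -> hit
Q -> miss, frames (B M Q)
B -> hit
Q -> hit
S -> miss, evict M, frames (B Q S)
Q -> hit
Hits: 4.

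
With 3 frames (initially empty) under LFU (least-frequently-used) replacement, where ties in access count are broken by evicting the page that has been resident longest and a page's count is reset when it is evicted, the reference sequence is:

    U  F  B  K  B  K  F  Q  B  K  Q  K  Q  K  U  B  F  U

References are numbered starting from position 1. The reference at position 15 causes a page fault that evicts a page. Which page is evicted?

B

pos 1: U -> miss, frames (U)
pos 2: F -> miss, frames (U F)
pos 3: B -> miss, frames (U F B)
pos 4: K -> miss, evict U, frames (F B K)
pos 5: B -> hit
pos 6: K -> hit
pos 7: F -> hit
pos 8: Q -> miss, evict F, frames (B K Q)
pos 9: B -> hit
pos 10: K -> hit
pos 11: Q -> hit
pos 12: K -> hit
pos 13: Q -> hit
pos 14: K -> hit
pos 15: U -> miss, evict B, frames (K Q U)
At position 15, page B is evicted.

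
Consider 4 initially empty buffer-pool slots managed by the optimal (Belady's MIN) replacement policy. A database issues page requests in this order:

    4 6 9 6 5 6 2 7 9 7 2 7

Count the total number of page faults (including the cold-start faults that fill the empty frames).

4 → miss, frames {4}
6 → miss, frames {4,6}
9 → miss, frames {4,6,9}
6 → hit
5 → miss, frames {4,6,9,5}
6 → hit
2 → miss, evict 5, frames {4,6,9,2}
7 → miss, evict 6, frames {4,9,2,7}
9 → hit
7 → hit
2 → hit
7 → hit
Page faults: 6.

6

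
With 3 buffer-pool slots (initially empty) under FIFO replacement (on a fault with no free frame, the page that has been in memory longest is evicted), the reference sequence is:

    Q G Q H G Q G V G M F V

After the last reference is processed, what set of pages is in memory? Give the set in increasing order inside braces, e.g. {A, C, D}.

Q -> miss, frames (Q)
G -> miss, frames (Q G)
Q -> hit
H -> miss, frames (Q G H)
G -> hit
Q -> hit
G -> hit
V -> miss, evict Q, frames (G H V)
G -> hit
M -> miss, evict G, frames (H V M)
F -> miss, evict H, frames (V M F)
V -> hit

{F, M, V}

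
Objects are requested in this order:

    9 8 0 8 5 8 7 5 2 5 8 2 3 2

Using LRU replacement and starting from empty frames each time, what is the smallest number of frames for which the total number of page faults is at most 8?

f=1: 14 faults
f=2: 10 faults
f=3: 8 faults
f=4: 7 faults
f=5: 7 faults
f=6: 7 faults
f=7: 7 faults
Smallest f with faults ≤ 8 is 3.

3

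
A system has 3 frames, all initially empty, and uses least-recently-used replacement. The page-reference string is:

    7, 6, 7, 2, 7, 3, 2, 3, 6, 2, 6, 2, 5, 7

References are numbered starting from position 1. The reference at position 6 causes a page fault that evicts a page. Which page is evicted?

6

pos 1: 7: miss, frames {7}
pos 2: 6: miss, frames {7,6}
pos 3: 7: hit
pos 4: 2: miss, frames {6,7,2}
pos 5: 7: hit
pos 6: 3: miss, evict 6, frames {2,7,3}
At position 6, page 6 is evicted.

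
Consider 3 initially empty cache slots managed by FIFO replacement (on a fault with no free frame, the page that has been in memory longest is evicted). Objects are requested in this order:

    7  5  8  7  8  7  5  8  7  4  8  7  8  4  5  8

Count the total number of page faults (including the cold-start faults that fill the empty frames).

7 → miss, frames (7)
5 → miss, frames (7 5)
8 → miss, frames (7 5 8)
7 → hit
8 → hit
7 → hit
5 → hit
8 → hit
7 → hit
4 → miss, evict 7, frames (5 8 4)
8 → hit
7 → miss, evict 5, frames (8 4 7)
8 → hit
4 → hit
5 → miss, evict 8, frames (4 7 5)
8 → miss, evict 4, frames (7 5 8)
Page faults: 7.

7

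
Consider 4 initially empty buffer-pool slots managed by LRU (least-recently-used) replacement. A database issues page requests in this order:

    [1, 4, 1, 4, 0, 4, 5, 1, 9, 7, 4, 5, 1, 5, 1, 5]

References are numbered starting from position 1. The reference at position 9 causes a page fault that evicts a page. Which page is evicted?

0

pos 1: 1 → fault, frames {1}
pos 2: 4 → fault, frames {1,4}
pos 3: 1 → hit
pos 4: 4 → hit
pos 5: 0 → fault, frames {1,4,0}
pos 6: 4 → hit
pos 7: 5 → fault, frames {1,0,4,5}
pos 8: 1 → hit
pos 9: 9 → fault, evict 0, frames {4,5,1,9}
At position 9, page 0 is evicted.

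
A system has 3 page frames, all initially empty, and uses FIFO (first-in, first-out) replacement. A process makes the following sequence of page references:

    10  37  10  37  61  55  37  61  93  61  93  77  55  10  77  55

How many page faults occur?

8

10: miss, frames (10)
37: miss, frames (10 37)
10: hit
37: hit
61: miss, frames (10 37 61)
55: miss, evict 10, frames (37 61 55)
37: hit
61: hit
93: miss, evict 37, frames (61 55 93)
61: hit
93: hit
77: miss, evict 61, frames (55 93 77)
55: hit
10: miss, evict 55, frames (93 77 10)
77: hit
55: miss, evict 93, frames (77 10 55)
Page faults: 8.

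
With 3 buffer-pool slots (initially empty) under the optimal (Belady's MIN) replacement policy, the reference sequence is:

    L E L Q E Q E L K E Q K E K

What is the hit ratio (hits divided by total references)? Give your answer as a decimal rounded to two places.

L: fault, frames (L)
E: fault, frames (L E)
L: hit
Q: fault, frames (L E Q)
E: hit
Q: hit
E: hit
L: hit
K: fault, evict L, frames (E Q K)
E: hit
Q: hit
K: hit
E: hit
K: hit
Hits: 10 of 14 references → 10/14 = 0.7143.

0.71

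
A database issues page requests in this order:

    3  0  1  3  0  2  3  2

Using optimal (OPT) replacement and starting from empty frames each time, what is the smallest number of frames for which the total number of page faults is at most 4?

f=1: 8 faults
f=2: 5 faults
f=3: 4 faults
f=4: 4 faults
Smallest f with faults ≤ 4 is 3.

3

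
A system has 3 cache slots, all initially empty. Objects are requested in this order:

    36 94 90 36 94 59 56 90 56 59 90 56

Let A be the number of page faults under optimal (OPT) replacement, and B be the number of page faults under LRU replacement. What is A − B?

Under OPT: F F F . . F F . . . . . → 5 faults.
Under LRU: F F F . . F F F . . . . → 6 faults.
A − B = 5 − 6 = -1.

-1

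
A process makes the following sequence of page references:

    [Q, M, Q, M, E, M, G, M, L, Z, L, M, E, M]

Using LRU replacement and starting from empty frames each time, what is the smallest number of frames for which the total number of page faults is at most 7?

3

f=1: 14 faults
f=2: 8 faults
f=3: 7 faults
f=4: 7 faults
f=5: 6 faults
f=6: 6 faults
Smallest f with faults ≤ 7 is 3.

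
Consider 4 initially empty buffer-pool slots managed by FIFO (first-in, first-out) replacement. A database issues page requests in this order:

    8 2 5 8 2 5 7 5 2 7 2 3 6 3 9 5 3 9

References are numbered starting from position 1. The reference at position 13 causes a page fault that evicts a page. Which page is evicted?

2

pos 1: 8: fault, frames [8]
pos 2: 2: fault, frames [8, 2]
pos 3: 5: fault, frames [8, 2, 5]
pos 4: 8: hit
pos 5: 2: hit
pos 6: 5: hit
pos 7: 7: fault, frames [8, 2, 5, 7]
pos 8: 5: hit
pos 9: 2: hit
pos 10: 7: hit
pos 11: 2: hit
pos 12: 3: fault, evict 8, frames [2, 5, 7, 3]
pos 13: 6: fault, evict 2, frames [5, 7, 3, 6]
At position 13, page 2 is evicted.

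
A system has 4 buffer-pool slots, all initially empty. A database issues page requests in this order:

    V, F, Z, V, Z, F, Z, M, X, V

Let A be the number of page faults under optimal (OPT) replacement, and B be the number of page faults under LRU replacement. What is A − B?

-1

Under OPT: F F F . . . . F F . → 5 faults.
Under LRU: F F F . . . . F F F → 6 faults.
A − B = 5 − 6 = -1.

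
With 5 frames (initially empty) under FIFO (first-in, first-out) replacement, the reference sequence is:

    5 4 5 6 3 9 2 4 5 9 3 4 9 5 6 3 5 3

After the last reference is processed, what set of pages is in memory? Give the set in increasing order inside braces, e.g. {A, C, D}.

{2, 3, 4, 5, 6}

5 → fault, frames [5]
4 → fault, frames [5, 4]
5 → hit
6 → fault, frames [5, 4, 6]
3 → fault, frames [5, 4, 6, 3]
9 → fault, frames [5, 4, 6, 3, 9]
2 → fault, evict 5, frames [4, 6, 3, 9, 2]
4 → hit
5 → fault, evict 4, frames [6, 3, 9, 2, 5]
9 → hit
3 → hit
4 → fault, evict 6, frames [3, 9, 2, 5, 4]
9 → hit
5 → hit
6 → fault, evict 3, frames [9, 2, 5, 4, 6]
3 → fault, evict 9, frames [2, 5, 4, 6, 3]
5 → hit
3 → hit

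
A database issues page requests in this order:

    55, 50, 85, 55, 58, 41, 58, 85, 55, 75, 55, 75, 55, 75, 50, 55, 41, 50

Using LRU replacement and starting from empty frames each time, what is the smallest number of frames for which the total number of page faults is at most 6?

f=1: 18 faults
f=2: 13 faults
f=3: 10 faults
f=4: 8 faults
f=5: 8 faults
f=6: 6 faults
Smallest f with faults ≤ 6 is 6.

6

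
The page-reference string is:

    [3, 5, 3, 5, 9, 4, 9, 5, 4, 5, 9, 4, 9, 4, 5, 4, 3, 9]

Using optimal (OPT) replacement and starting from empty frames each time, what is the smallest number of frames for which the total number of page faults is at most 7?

3

f=1: 18 faults
f=2: 9 faults
f=3: 5 faults
f=4: 4 faults
Smallest f with faults ≤ 7 is 3.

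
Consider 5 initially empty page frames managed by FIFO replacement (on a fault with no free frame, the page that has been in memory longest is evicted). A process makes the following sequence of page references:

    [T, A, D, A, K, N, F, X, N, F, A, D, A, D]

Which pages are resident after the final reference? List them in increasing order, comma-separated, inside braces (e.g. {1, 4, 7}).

T → miss, frames (T)
A → miss, frames (T A)
D → miss, frames (T A D)
A → hit
K → miss, frames (T A D K)
N → miss, frames (T A D K N)
F → miss, evict T, frames (A D K N F)
X → miss, evict A, frames (D K N F X)
N → hit
F → hit
A → miss, evict D, frames (K N F X A)
D → miss, evict K, frames (N F X A D)
A → hit
D → hit

{A, D, F, N, X}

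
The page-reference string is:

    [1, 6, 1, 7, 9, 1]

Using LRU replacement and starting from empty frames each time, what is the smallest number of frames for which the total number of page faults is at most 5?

2

f=1: 6 faults
f=2: 5 faults
f=3: 4 faults
f=4: 4 faults
Smallest f with faults ≤ 5 is 2.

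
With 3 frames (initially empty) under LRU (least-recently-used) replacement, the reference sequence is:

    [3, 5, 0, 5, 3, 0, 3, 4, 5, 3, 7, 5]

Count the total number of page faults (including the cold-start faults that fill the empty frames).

6

3 → miss, frames (3)
5 → miss, frames (3 5)
0 → miss, frames (3 5 0)
5 → hit
3 → hit
0 → hit
3 → hit
4 → miss, evict 5, frames (0 3 4)
5 → miss, evict 0, frames (3 4 5)
3 → hit
7 → miss, evict 4, frames (5 3 7)
5 → hit
Page faults: 6.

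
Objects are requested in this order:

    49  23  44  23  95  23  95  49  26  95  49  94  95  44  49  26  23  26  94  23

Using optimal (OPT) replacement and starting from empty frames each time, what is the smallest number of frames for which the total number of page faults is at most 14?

2

f=1: 20 faults
f=2: 13 faults
f=3: 9 faults
f=4: 8 faults
f=5: 7 faults
f=6: 6 faults
Smallest f with faults ≤ 14 is 2.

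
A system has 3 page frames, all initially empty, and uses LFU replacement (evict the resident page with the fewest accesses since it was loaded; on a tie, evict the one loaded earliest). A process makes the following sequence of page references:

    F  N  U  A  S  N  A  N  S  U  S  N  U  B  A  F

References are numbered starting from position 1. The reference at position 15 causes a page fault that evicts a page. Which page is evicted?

B

pos 1: F -> fault, frames {F}
pos 2: N -> fault, frames {F,N}
pos 3: U -> fault, frames {F,N,U}
pos 4: A -> fault, evict F, frames {N,U,A}
pos 5: S -> fault, evict N, frames {U,A,S}
pos 6: N -> fault, evict U, frames {A,S,N}
pos 7: A -> hit
pos 8: N -> hit
pos 9: S -> hit
pos 10: U -> fault, evict A, frames {S,N,U}
pos 11: S -> hit
pos 12: N -> hit
pos 13: U -> hit
pos 14: B -> fault, evict U, frames {S,N,B}
pos 15: A -> fault, evict B, frames {S,N,A}
At position 15, page B is evicted.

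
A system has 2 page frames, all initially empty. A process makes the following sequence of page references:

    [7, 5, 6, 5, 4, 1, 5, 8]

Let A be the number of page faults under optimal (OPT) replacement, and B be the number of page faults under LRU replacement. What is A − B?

Under OPT: F F F . F F . F → 6 faults.
Under LRU: F F F . F F F F → 7 faults.
A − B = 6 − 7 = -1.

-1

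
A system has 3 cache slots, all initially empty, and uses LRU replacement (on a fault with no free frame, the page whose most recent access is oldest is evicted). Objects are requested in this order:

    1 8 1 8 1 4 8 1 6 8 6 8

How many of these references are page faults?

4

1: miss, frames (1)
8: miss, frames (1 8)
1: hit
8: hit
1: hit
4: miss, frames (8 1 4)
8: hit
1: hit
6: miss, evict 4, frames (8 1 6)
8: hit
6: hit
8: hit
Page faults: 4.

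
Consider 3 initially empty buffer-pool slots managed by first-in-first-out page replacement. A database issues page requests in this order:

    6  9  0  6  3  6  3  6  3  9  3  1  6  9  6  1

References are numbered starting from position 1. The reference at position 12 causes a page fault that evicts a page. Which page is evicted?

pos 1: 6: fault, frames [6]
pos 2: 9: fault, frames [6, 9]
pos 3: 0: fault, frames [6, 9, 0]
pos 4: 6: hit
pos 5: 3: fault, evict 6, frames [9, 0, 3]
pos 6: 6: fault, evict 9, frames [0, 3, 6]
pos 7: 3: hit
pos 8: 6: hit
pos 9: 3: hit
pos 10: 9: fault, evict 0, frames [3, 6, 9]
pos 11: 3: hit
pos 12: 1: fault, evict 3, frames [6, 9, 1]
At position 12, page 3 is evicted.

3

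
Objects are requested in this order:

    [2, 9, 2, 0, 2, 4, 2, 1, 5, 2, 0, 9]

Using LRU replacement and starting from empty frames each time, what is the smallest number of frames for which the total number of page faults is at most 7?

5

f=1: 12 faults
f=2: 9 faults
f=3: 8 faults
f=4: 8 faults
f=5: 7 faults
f=6: 6 faults
Smallest f with faults ≤ 7 is 5.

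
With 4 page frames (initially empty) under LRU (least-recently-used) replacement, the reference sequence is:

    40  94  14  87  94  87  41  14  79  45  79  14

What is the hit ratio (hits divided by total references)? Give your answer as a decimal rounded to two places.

40: fault, frames {40}
94: fault, frames {40,94}
14: fault, frames {40,94,14}
87: fault, frames {40,94,14,87}
94: hit
87: hit
41: fault, evict 40, frames {14,94,87,41}
14: hit
79: fault, evict 94, frames {87,41,14,79}
45: fault, evict 87, frames {41,14,79,45}
79: hit
14: hit
Hits: 5 of 12 references → 5/12 = 0.4167.

0.42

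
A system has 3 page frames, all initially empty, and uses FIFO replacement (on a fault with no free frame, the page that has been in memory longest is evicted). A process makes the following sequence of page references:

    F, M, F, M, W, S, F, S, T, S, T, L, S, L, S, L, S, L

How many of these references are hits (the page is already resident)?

10

F: miss, frames (F)
M: miss, frames (F M)
F: hit
M: hit
W: miss, frames (F M W)
S: miss, evict F, frames (M W S)
F: miss, evict M, frames (W S F)
S: hit
T: miss, evict W, frames (S F T)
S: hit
T: hit
L: miss, evict S, frames (F T L)
S: miss, evict F, frames (T L S)
L: hit
S: hit
L: hit
S: hit
L: hit
Hits: 10.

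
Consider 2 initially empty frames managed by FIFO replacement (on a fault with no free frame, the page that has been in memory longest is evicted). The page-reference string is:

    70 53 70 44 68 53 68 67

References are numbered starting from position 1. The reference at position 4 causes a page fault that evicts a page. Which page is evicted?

pos 1: 70: fault, frames [70]
pos 2: 53: fault, frames [70, 53]
pos 3: 70: hit
pos 4: 44: fault, evict 70, frames [53, 44]
At position 4, page 70 is evicted.

70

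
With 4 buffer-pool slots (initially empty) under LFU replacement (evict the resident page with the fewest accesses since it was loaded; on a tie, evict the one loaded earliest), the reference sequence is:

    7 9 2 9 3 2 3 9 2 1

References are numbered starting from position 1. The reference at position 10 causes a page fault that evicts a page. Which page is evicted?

7

pos 1: 7: miss, frames (7)
pos 2: 9: miss, frames (7 9)
pos 3: 2: miss, frames (7 9 2)
pos 4: 9: hit
pos 5: 3: miss, frames (7 9 2 3)
pos 6: 2: hit
pos 7: 3: hit
pos 8: 9: hit
pos 9: 2: hit
pos 10: 1: miss, evict 7, frames (9 2 3 1)
At position 10, page 7 is evicted.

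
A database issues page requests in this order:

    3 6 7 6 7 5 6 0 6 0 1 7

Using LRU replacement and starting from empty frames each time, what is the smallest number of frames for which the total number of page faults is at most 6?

f=1: 12 faults
f=2: 8 faults
f=3: 7 faults
f=4: 7 faults
f=5: 6 faults
f=6: 6 faults
Smallest f with faults ≤ 6 is 5.

5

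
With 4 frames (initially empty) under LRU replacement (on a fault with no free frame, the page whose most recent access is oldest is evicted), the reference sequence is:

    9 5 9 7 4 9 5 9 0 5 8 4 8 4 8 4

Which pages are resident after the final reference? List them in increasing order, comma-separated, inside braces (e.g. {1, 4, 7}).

9: miss, frames [9]
5: miss, frames [9, 5]
9: hit
7: miss, frames [5, 9, 7]
4: miss, frames [5, 9, 7, 4]
9: hit
5: hit
9: hit
0: miss, evict 7, frames [4, 5, 9, 0]
5: hit
8: miss, evict 4, frames [9, 0, 5, 8]
4: miss, evict 9, frames [0, 5, 8, 4]
8: hit
4: hit
8: hit
4: hit

{0, 4, 5, 8}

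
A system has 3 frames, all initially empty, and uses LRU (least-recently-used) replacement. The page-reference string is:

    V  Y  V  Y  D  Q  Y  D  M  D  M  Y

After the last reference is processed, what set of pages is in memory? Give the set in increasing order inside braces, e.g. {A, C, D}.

{D, M, Y}

V → miss, frames (V)
Y → miss, frames (V Y)
V → hit
Y → hit
D → miss, frames (V Y D)
Q → miss, evict V, frames (Y D Q)
Y → hit
D → hit
M → miss, evict Q, frames (Y D M)
D → hit
M → hit
Y → hit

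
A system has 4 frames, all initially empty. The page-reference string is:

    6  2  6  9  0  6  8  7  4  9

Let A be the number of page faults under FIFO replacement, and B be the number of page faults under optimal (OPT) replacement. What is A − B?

1

Under FIFO: F F . F F . F F F F → 8 faults.
Under OPT: F F . F F . F F F . → 7 faults.
A − B = 8 − 7 = 1.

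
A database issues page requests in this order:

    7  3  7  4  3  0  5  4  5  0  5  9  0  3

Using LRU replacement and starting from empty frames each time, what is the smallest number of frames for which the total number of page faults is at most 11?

2

f=1: 14 faults
f=2: 11 faults
f=3: 8 faults
f=4: 7 faults
f=5: 6 faults
f=6: 6 faults
Smallest f with faults ≤ 11 is 2.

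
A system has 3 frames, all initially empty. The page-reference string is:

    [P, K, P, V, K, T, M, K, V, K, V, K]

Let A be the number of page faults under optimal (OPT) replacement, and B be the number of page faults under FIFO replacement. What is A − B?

Under OPT: F F . F . F F . . . . . → 5 faults.
Under FIFO: F F . F . F F F F . . . → 7 faults.
A − B = 5 − 7 = -2.

-2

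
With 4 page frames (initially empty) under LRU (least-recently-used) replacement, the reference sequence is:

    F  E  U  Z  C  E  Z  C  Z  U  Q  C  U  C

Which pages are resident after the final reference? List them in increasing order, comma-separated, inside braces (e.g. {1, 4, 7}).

F: miss, frames {F}
E: miss, frames {F,E}
U: miss, frames {F,E,U}
Z: miss, frames {F,E,U,Z}
C: miss, evict F, frames {E,U,Z,C}
E: hit
Z: hit
C: hit
Z: hit
U: hit
Q: miss, evict E, frames {C,Z,U,Q}
C: hit
U: hit
C: hit

{C, Q, U, Z}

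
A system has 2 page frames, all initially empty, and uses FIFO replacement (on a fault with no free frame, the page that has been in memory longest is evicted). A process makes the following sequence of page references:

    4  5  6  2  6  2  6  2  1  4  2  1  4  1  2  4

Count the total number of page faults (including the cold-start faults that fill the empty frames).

4 → fault, frames [4]
5 → fault, frames [4, 5]
6 → fault, evict 4, frames [5, 6]
2 → fault, evict 5, frames [6, 2]
6 → hit
2 → hit
6 → hit
2 → hit
1 → fault, evict 6, frames [2, 1]
4 → fault, evict 2, frames [1, 4]
2 → fault, evict 1, frames [4, 2]
1 → fault, evict 4, frames [2, 1]
4 → fault, evict 2, frames [1, 4]
1 → hit
2 → fault, evict 1, frames [4, 2]
4 → hit
Page faults: 10.

10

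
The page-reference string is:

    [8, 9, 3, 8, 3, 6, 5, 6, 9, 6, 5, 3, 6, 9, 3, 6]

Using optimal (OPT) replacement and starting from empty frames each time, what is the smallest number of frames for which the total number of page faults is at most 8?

f=1: 16 faults
f=2: 10 faults
f=3: 6 faults
f=4: 5 faults
f=5: 5 faults
Smallest f with faults ≤ 8 is 3.

3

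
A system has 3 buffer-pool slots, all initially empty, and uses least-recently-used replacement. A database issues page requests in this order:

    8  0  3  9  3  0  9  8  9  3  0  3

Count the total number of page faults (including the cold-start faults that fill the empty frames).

8 → miss, frames (8)
0 → miss, frames (8 0)
3 → miss, frames (8 0 3)
9 → miss, evict 8, frames (0 3 9)
3 → hit
0 → hit
9 → hit
8 → miss, evict 3, frames (0 9 8)
9 → hit
3 → miss, evict 0, frames (8 9 3)
0 → miss, evict 8, frames (9 3 0)
3 → hit
Page faults: 7.

7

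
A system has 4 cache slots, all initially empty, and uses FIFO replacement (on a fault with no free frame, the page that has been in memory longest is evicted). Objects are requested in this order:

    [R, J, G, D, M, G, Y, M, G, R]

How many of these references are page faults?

R -> miss, frames {R}
J -> miss, frames {R,J}
G -> miss, frames {R,J,G}
D -> miss, frames {R,J,G,D}
M -> miss, evict R, frames {J,G,D,M}
G -> hit
Y -> miss, evict J, frames {G,D,M,Y}
M -> hit
G -> hit
R -> miss, evict G, frames {D,M,Y,R}
Page faults: 7.

7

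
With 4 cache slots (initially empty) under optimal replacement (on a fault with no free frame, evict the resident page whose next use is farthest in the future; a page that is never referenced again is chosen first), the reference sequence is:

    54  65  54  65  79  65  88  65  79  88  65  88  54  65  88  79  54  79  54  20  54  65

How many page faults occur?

54: fault, frames (54)
65: fault, frames (54 65)
54: hit
65: hit
79: fault, frames (54 65 79)
65: hit
88: fault, frames (54 65 79 88)
65: hit
79: hit
88: hit
65: hit
88: hit
54: hit
65: hit
88: hit
79: hit
54: hit
79: hit
54: hit
20: fault, evict 88, frames (54 65 79 20)
54: hit
65: hit
Page faults: 5.

5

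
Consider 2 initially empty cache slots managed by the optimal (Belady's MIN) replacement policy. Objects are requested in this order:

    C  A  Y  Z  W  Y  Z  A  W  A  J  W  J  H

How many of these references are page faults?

9

C -> miss, frames [C]
A -> miss, frames [C, A]
Y -> miss, evict C, frames [A, Y]
Z -> miss, evict A, frames [Y, Z]
W -> miss, evict Z, frames [Y, W]
Y -> hit
Z -> miss, evict Y, frames [W, Z]
A -> miss, evict Z, frames [W, A]
W -> hit
A -> hit
J -> miss, evict A, frames [W, J]
W -> hit
J -> hit
H -> miss, evict J, frames [W, H]
Page faults: 9.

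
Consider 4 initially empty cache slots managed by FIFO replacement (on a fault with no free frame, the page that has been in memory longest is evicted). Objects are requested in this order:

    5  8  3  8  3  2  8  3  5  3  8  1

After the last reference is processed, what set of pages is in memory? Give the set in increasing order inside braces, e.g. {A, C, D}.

5: fault, frames (5)
8: fault, frames (5 8)
3: fault, frames (5 8 3)
8: hit
3: hit
2: fault, frames (5 8 3 2)
8: hit
3: hit
5: hit
3: hit
8: hit
1: fault, evict 5, frames (8 3 2 1)

{1, 2, 3, 8}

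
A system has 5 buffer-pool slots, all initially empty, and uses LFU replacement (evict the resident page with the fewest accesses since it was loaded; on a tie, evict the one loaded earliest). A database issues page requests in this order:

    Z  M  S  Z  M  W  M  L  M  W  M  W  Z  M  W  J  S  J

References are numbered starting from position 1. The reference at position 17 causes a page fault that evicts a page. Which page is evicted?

pos 1: Z: fault, frames (Z)
pos 2: M: fault, frames (Z M)
pos 3: S: fault, frames (Z M S)
pos 4: Z: hit
pos 5: M: hit
pos 6: W: fault, frames (Z M S W)
pos 7: M: hit
pos 8: L: fault, frames (Z M S W L)
pos 9: M: hit
pos 10: W: hit
pos 11: M: hit
pos 12: W: hit
pos 13: Z: hit
pos 14: M: hit
pos 15: W: hit
pos 16: J: fault, evict S, frames (Z M W L J)
pos 17: S: fault, evict L, frames (Z M W J S)
At position 17, page L is evicted.

L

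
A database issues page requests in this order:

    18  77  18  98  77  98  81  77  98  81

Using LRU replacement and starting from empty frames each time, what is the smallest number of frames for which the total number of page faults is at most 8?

2

f=1: 10 faults
f=2: 8 faults
f=3: 4 faults
f=4: 4 faults
Smallest f with faults ≤ 8 is 2.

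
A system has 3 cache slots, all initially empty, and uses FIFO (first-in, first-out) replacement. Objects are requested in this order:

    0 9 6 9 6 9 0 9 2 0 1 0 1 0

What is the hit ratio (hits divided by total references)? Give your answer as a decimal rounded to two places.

0.57

0 -> fault, frames {0}
9 -> fault, frames {0,9}
6 -> fault, frames {0,9,6}
9 -> hit
6 -> hit
9 -> hit
0 -> hit
9 -> hit
2 -> fault, evict 0, frames {9,6,2}
0 -> fault, evict 9, frames {6,2,0}
1 -> fault, evict 6, frames {2,0,1}
0 -> hit
1 -> hit
0 -> hit
Hits: 8 of 14 references → 8/14 = 0.5714.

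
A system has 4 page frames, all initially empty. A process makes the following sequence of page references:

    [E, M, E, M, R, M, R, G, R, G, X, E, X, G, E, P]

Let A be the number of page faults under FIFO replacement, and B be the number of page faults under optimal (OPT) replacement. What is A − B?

Under FIFO: F F . . F . . F . . F F . . . F → 7 faults.
Under OPT: F F . . F . . F . . F . . . . F → 6 faults.
A − B = 7 − 6 = 1.

1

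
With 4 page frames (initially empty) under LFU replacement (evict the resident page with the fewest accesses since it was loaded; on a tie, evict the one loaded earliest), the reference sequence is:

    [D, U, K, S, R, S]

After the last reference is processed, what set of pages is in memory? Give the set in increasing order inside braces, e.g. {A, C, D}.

{K, R, S, U}

D: miss, frames [D]
U: miss, frames [D, U]
K: miss, frames [D, U, K]
S: miss, frames [D, U, K, S]
R: miss, evict D, frames [U, K, S, R]
S: hit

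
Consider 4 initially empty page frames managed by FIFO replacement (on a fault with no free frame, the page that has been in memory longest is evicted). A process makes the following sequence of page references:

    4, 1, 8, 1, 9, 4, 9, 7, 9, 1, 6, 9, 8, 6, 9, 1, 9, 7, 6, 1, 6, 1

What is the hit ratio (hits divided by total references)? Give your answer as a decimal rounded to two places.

4 → miss, frames [4]
1 → miss, frames [4, 1]
8 → miss, frames [4, 1, 8]
1 → hit
9 → miss, frames [4, 1, 8, 9]
4 → hit
9 → hit
7 → miss, evict 4, frames [1, 8, 9, 7]
9 → hit
1 → hit
6 → miss, evict 1, frames [8, 9, 7, 6]
9 → hit
8 → hit
6 → hit
9 → hit
1 → miss, evict 8, frames [9, 7, 6, 1]
9 → hit
7 → hit
6 → hit
1 → hit
6 → hit
1 → hit
Hits: 15 of 22 references → 15/22 = 0.6818.

0.68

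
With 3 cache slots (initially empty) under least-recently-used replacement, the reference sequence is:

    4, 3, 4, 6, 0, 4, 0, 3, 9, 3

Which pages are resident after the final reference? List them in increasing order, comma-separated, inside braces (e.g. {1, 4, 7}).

{0, 3, 9}

4: miss, frames (4)
3: miss, frames (4 3)
4: hit
6: miss, frames (3 4 6)
0: miss, evict 3, frames (4 6 0)
4: hit
0: hit
3: miss, evict 6, frames (4 0 3)
9: miss, evict 4, frames (0 3 9)
3: hit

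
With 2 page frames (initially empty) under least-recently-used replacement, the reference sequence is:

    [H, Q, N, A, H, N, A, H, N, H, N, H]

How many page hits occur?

3

H: miss, frames {H}
Q: miss, frames {H,Q}
N: miss, evict H, frames {Q,N}
A: miss, evict Q, frames {N,A}
H: miss, evict N, frames {A,H}
N: miss, evict A, frames {H,N}
A: miss, evict H, frames {N,A}
H: miss, evict N, frames {A,H}
N: miss, evict A, frames {H,N}
H: hit
N: hit
H: hit
Hits: 3.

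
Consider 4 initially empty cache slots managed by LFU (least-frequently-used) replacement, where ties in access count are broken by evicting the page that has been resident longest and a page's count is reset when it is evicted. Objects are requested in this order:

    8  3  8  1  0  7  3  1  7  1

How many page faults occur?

7

8 → fault, frames {8}
3 → fault, frames {8,3}
8 → hit
1 → fault, frames {8,3,1}
0 → fault, frames {8,3,1,0}
7 → fault, evict 3, frames {8,1,0,7}
3 → fault, evict 1, frames {8,0,7,3}
1 → fault, evict 0, frames {8,7,3,1}
7 → hit
1 → hit
Page faults: 7.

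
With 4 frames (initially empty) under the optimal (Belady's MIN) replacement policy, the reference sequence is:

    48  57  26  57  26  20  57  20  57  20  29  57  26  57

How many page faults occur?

5

48 → fault, frames (48)
57 → fault, frames (48 57)
26 → fault, frames (48 57 26)
57 → hit
26 → hit
20 → fault, frames (48 57 26 20)
57 → hit
20 → hit
57 → hit
20 → hit
29 → fault, evict 20, frames (48 57 26 29)
57 → hit
26 → hit
57 → hit
Page faults: 5.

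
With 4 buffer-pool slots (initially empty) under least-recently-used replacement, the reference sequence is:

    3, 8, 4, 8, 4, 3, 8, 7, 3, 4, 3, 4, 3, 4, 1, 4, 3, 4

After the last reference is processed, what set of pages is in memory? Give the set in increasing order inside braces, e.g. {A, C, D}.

{1, 3, 4, 7}

3 -> fault, frames [3]
8 -> fault, frames [3, 8]
4 -> fault, frames [3, 8, 4]
8 -> hit
4 -> hit
3 -> hit
8 -> hit
7 -> fault, frames [4, 3, 8, 7]
3 -> hit
4 -> hit
3 -> hit
4 -> hit
3 -> hit
4 -> hit
1 -> fault, evict 8, frames [7, 3, 4, 1]
4 -> hit
3 -> hit
4 -> hit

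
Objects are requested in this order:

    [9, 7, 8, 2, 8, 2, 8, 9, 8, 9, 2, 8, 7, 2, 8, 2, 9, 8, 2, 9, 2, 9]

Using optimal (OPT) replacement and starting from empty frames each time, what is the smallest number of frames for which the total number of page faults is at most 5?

f=1: 22 faults
f=2: 10 faults
f=3: 6 faults
f=4: 4 faults
Smallest f with faults ≤ 5 is 4.

4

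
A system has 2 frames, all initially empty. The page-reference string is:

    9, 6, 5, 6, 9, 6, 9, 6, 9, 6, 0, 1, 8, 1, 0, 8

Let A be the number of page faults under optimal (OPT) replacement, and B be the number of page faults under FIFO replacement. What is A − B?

-1

Under OPT: F F F . F . . . . . F F F . F . → 8 faults.
Under FIFO: F F F . F F . . . . F F F . F . → 9 faults.
A − B = 8 − 9 = -1.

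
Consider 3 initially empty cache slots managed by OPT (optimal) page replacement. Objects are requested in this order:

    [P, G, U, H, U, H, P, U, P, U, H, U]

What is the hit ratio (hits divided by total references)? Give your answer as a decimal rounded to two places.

P: fault, frames [P]
G: fault, frames [P, G]
U: fault, frames [P, G, U]
H: fault, evict G, frames [P, U, H]
U: hit
H: hit
P: hit
U: hit
P: hit
U: hit
H: hit
U: hit
Hits: 8 of 12 references → 8/12 = 0.6667.

0.67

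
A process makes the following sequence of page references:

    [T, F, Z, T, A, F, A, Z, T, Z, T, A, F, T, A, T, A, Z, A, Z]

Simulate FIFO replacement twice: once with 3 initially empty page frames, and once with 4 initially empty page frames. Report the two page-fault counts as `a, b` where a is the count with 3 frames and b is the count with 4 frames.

3 frames: F F F . F . . . F . . . F . . . . F F . → 8 faults.
4 frames: F F F . F . . . . . . . . . . . . . . . → 4 faults.
4 < 8: adding a frame reduced faults, as is typical.

8, 4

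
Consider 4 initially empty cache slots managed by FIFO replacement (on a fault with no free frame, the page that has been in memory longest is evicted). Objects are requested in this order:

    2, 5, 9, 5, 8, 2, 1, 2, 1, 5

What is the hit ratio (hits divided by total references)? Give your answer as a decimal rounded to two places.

2 → fault, frames (2)
5 → fault, frames (2 5)
9 → fault, frames (2 5 9)
5 → hit
8 → fault, frames (2 5 9 8)
2 → hit
1 → fault, evict 2, frames (5 9 8 1)
2 → fault, evict 5, frames (9 8 1 2)
1 → hit
5 → fault, evict 9, frames (8 1 2 5)
Hits: 3 of 10 references → 3/10 = 0.3000.

0.30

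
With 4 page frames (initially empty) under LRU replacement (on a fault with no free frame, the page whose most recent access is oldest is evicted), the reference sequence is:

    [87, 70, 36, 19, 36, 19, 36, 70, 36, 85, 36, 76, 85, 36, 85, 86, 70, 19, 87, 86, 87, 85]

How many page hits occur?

11

87 -> fault, frames (87)
70 -> fault, frames (87 70)
36 -> fault, frames (87 70 36)
19 -> fault, frames (87 70 36 19)
36 -> hit
19 -> hit
36 -> hit
70 -> hit
36 -> hit
85 -> fault, evict 87, frames (19 70 36 85)
36 -> hit
76 -> fault, evict 19, frames (70 85 36 76)
85 -> hit
36 -> hit
85 -> hit
86 -> fault, evict 70, frames (76 36 85 86)
70 -> fault, evict 76, frames (36 85 86 70)
19 -> fault, evict 36, frames (85 86 70 19)
87 -> fault, evict 85, frames (86 70 19 87)
86 -> hit
87 -> hit
85 -> fault, evict 70, frames (19 86 87 85)
Hits: 11.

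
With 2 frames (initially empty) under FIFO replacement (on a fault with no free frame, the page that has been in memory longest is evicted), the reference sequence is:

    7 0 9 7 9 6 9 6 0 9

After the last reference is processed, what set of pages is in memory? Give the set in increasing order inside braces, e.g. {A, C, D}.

{0, 9}

7: miss, frames [7]
0: miss, frames [7, 0]
9: miss, evict 7, frames [0, 9]
7: miss, evict 0, frames [9, 7]
9: hit
6: miss, evict 9, frames [7, 6]
9: miss, evict 7, frames [6, 9]
6: hit
0: miss, evict 6, frames [9, 0]
9: hit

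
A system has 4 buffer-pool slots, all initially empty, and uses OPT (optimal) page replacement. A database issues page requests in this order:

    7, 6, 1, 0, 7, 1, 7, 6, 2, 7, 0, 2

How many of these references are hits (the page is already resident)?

7

7 -> miss, frames {7}
6 -> miss, frames {7,6}
1 -> miss, frames {7,6,1}
0 -> miss, frames {7,6,1,0}
7 -> hit
1 -> hit
7 -> hit
6 -> hit
2 -> miss, evict 1, frames {7,6,0,2}
7 -> hit
0 -> hit
2 -> hit
Hits: 7.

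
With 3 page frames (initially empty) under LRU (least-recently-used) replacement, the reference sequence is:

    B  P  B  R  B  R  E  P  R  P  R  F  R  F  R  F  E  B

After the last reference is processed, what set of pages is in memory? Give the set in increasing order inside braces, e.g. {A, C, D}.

B → miss, frames {B}
P → miss, frames {B,P}
B → hit
R → miss, frames {P,B,R}
B → hit
R → hit
E → miss, evict P, frames {B,R,E}
P → miss, evict B, frames {R,E,P}
R → hit
P → hit
R → hit
F → miss, evict E, frames {P,R,F}
R → hit
F → hit
R → hit
F → hit
E → miss, evict P, frames {R,F,E}
B → miss, evict R, frames {F,E,B}

{B, E, F}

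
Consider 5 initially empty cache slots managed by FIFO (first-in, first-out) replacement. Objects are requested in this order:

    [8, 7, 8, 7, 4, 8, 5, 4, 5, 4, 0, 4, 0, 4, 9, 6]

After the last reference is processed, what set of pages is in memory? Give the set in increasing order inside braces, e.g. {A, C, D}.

8: miss, frames (8)
7: miss, frames (8 7)
8: hit
7: hit
4: miss, frames (8 7 4)
8: hit
5: miss, frames (8 7 4 5)
4: hit
5: hit
4: hit
0: miss, frames (8 7 4 5 0)
4: hit
0: hit
4: hit
9: miss, evict 8, frames (7 4 5 0 9)
6: miss, evict 7, frames (4 5 0 9 6)

{0, 4, 5, 6, 9}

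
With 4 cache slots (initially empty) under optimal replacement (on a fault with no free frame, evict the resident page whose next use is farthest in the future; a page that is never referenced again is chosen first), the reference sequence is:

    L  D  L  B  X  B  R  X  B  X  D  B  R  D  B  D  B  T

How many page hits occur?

L → miss, frames {L}
D → miss, frames {L,D}
L → hit
B → miss, frames {L,D,B}
X → miss, frames {L,D,B,X}
B → hit
R → miss, evict L, frames {D,B,X,R}
X → hit
B → hit
X → hit
D → hit
B → hit
R → hit
D → hit
B → hit
D → hit
B → hit
T → miss, evict R, frames {D,B,X,T}
Hits: 12.

12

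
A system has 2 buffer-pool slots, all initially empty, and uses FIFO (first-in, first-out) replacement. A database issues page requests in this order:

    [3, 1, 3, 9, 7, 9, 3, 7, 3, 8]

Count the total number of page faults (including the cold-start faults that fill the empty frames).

3 → miss, frames (3)
1 → miss, frames (3 1)
3 → hit
9 → miss, evict 3, frames (1 9)
7 → miss, evict 1, frames (9 7)
9 → hit
3 → miss, evict 9, frames (7 3)
7 → hit
3 → hit
8 → miss, evict 7, frames (3 8)
Page faults: 6.

6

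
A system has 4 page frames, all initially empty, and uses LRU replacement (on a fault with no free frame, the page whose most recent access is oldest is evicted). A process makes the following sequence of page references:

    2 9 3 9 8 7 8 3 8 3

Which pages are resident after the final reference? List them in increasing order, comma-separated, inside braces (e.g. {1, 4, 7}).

2 -> miss, frames (2)
9 -> miss, frames (2 9)
3 -> miss, frames (2 9 3)
9 -> hit
8 -> miss, frames (2 3 9 8)
7 -> miss, evict 2, frames (3 9 8 7)
8 -> hit
3 -> hit
8 -> hit
3 -> hit

{3, 7, 8, 9}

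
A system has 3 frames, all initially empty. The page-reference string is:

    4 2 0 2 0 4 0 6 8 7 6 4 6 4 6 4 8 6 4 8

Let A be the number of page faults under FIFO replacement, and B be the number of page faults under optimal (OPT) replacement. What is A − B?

2

Under FIFO: F F F . . . . F F F . F F . . . F . . . → 9 faults.
Under OPT: F F F . . . . F F F . . . . . . F . . . → 7 faults.
A − B = 9 − 7 = 2.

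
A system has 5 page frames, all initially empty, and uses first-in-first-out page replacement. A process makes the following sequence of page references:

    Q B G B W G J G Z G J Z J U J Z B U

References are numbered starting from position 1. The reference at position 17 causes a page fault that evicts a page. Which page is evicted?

G

pos 1: Q -> fault, frames [Q]
pos 2: B -> fault, frames [Q, B]
pos 3: G -> fault, frames [Q, B, G]
pos 4: B -> hit
pos 5: W -> fault, frames [Q, B, G, W]
pos 6: G -> hit
pos 7: J -> fault, frames [Q, B, G, W, J]
pos 8: G -> hit
pos 9: Z -> fault, evict Q, frames [B, G, W, J, Z]
pos 10: G -> hit
pos 11: J -> hit
pos 12: Z -> hit
pos 13: J -> hit
pos 14: U -> fault, evict B, frames [G, W, J, Z, U]
pos 15: J -> hit
pos 16: Z -> hit
pos 17: B -> fault, evict G, frames [W, J, Z, U, B]
At position 17, page G is evicted.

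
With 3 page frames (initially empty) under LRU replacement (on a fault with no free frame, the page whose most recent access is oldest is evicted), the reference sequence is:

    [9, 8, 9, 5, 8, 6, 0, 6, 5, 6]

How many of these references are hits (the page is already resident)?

9: miss, frames (9)
8: miss, frames (9 8)
9: hit
5: miss, frames (8 9 5)
8: hit
6: miss, evict 9, frames (5 8 6)
0: miss, evict 5, frames (8 6 0)
6: hit
5: miss, evict 8, frames (0 6 5)
6: hit
Hits: 4.

4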